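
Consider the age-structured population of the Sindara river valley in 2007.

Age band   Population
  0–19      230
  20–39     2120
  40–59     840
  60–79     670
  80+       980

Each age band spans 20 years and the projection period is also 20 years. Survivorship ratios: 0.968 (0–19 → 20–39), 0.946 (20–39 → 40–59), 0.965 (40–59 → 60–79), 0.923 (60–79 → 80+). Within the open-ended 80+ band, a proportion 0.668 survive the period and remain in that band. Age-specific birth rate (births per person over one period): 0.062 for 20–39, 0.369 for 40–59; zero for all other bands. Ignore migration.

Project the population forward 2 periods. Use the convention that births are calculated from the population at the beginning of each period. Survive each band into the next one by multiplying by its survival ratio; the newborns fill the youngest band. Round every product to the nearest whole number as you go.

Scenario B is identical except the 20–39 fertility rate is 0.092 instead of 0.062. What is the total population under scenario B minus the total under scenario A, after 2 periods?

69

Period 1:
Births: 2120 * 0.062 = 131 ; 840 * 0.369 = 310 → 441
20–39: 230 * 0.968 = 223
40–59: 2120 * 0.946 = 2006
60–79: 840 * 0.965 = 811
80+: 670 * 0.923 + 980 * 0.668 = 618 + 655 = 1273
Giving 441 / 223 / 2006 / 811 / 1273.
Period 2:
Births: 223 * 0.062 = 14 ; 2006 * 0.369 = 740 → 754
20–39: 441 * 0.968 = 427
40–59: 223 * 0.946 = 211
60–79: 2006 * 0.965 = 1936
80+: 811 * 0.923 + 1273 * 0.668 = 749 + 850 = 1599
Giving 754 / 427 / 211 / 1936 / 1599.
Scenario A total after 2 periods: 4927
Scenario B projection —
Period 1:
Births: 2120 * 0.092 = 195 ; 840 * 0.369 = 310 → 505
20–39: 230 * 0.968 = 223
40–59: 2120 * 0.946 = 2006
60–79: 840 * 0.965 = 811
80+: 670 * 0.923 + 980 * 0.668 = 618 + 655 = 1273
Giving 505 / 223 / 2006 / 811 / 1273.
Period 2:
Births: 223 * 0.092 = 21 ; 2006 * 0.369 = 740 → 761
20–39: 505 * 0.968 = 489
40–59: 223 * 0.946 = 211
60–79: 2006 * 0.965 = 1936
80+: 811 * 0.923 + 1273 * 0.668 = 749 + 850 = 1599
Giving 761 / 489 / 211 / 1936 / 1599.
Scenario B total after 2 periods: 4996
Difference B − A = 4996 − 4927 = 69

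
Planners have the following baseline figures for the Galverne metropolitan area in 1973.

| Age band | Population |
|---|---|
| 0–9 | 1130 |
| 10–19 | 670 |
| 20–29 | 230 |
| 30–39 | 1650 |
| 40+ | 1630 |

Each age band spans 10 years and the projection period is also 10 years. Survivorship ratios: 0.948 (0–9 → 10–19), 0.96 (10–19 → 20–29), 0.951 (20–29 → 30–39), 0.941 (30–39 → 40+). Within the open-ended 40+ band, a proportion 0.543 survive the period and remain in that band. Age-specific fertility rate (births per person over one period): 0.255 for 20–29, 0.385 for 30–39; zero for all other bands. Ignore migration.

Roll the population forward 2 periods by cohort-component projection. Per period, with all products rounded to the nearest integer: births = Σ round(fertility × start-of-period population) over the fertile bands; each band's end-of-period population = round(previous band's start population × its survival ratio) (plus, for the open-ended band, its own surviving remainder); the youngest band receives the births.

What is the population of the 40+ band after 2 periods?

1530

After projecting period 1:
Births: 230 × 0.255 = 59, 1650 × 0.385 = 635 → total 694
10–19: 1130 × 0.948 = 1071
20–29: 670 × 0.96 = 643
30–39: 230 × 0.951 = 219
40+: 1650 × 0.941 + 1630 × 0.543 = 1553 + 885 = 2438
Population now: 0–9=694, 10–19=1071, 20–29=643, 30–39=219, 40+=2438
After projecting period 2:
Births: 643 × 0.255 = 164, 219 × 0.385 = 84 → total 248
10–19: 694 × 0.948 = 658
20–29: 1071 × 0.96 = 1028
30–39: 643 × 0.951 = 611
40+: 219 × 0.941 + 2438 × 0.543 = 206 + 1324 = 1530
Population now: 0–9=248, 10–19=658, 20–29=1028, 30–39=611, 40+=1530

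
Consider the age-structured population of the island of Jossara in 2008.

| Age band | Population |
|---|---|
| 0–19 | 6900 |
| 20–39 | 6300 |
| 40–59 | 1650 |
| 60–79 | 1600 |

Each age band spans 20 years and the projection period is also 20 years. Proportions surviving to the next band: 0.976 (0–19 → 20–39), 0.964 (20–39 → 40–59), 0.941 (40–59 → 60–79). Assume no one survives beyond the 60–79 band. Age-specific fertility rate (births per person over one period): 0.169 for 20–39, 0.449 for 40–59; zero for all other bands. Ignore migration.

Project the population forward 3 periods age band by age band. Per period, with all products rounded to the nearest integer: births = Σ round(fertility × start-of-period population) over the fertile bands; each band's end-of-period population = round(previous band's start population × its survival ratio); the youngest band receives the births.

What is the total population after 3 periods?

14794

Period 1:
Births: 6300 * 0.169 = 1065  |  1650 * 0.449 = 741 → 1806
20–39: 6900 * 0.976 = 6734
40–59: 6300 * 0.964 = 6073
60–79: 1650 * 0.941 = 1553
Population now: 0–19=1806, 20–39=6734, 40–59=6073, 60–79=1553
Period 2:
Births: 6734 * 0.169 = 1138  |  6073 * 0.449 = 2727 → 3865
20–39: 1806 * 0.976 = 1763
40–59: 6734 * 0.964 = 6492
60–79: 6073 * 0.941 = 5715
Population now: 0–19=3865, 20–39=1763, 40–59=6492, 60–79=5715
Period 3:
Births: 1763 * 0.169 = 298  |  6492 * 0.449 = 2915 → 3213
20–39: 3865 * 0.976 = 3772
40–59: 1763 * 0.964 = 1700
60–79: 6492 * 0.941 = 6109
Population now: 0–19=3213, 20–39=3772, 40–59=1700, 60–79=6109
Total after period 3: 3213 + 3772 + 1700 + 6109 = 14794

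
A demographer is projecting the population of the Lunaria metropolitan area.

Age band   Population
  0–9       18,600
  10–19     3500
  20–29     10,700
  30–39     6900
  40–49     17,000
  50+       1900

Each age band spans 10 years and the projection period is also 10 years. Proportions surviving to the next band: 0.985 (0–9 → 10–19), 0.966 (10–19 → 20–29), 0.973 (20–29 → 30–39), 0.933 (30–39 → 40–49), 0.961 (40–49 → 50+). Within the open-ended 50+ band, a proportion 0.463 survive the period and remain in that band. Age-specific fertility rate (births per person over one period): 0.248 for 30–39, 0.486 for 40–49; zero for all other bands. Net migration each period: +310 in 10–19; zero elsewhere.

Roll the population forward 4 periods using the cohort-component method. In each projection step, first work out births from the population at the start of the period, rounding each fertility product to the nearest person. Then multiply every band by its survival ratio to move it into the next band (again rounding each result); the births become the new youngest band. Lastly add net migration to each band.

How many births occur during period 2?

Numbering the bands 1..6 from youngest to oldest:
Period 1.
Births: 6900 × 0.248 = 1711 ; 17000 × 0.486 = 8262 → 9973
Band 2: 18600 × 0.985 = 18321
Band 3: 3500 × 0.966 = 3381
Band 4: 10700 × 0.973 = 10411
Band 5: 6900 × 0.933 = 6438
Band 6: 17000 × 0.961 + 1900 × 0.463 = 16337 + 880 = 17217
Net migration: Band 2 + 310 → 18631
End of period: [9973, 18631, 3381, 10411, 6438, 17217]
Period 2.
Births: 10411 × 0.248 = 2582 ; 6438 × 0.486 = 3129 → 5711
Band 2: 9973 × 0.985 = 9823
Band 3: 18631 × 0.966 = 17998
Band 4: 3381 × 0.973 = 3290
Band 5: 10411 × 0.933 = 9713
Band 6: 6438 × 0.961 + 17217 × 0.463 = 6187 + 7971 = 14158
Net migration: Band 2 + 310 → 10133
End of period: [5711, 10133, 17998, 3290, 9713, 14158]

5711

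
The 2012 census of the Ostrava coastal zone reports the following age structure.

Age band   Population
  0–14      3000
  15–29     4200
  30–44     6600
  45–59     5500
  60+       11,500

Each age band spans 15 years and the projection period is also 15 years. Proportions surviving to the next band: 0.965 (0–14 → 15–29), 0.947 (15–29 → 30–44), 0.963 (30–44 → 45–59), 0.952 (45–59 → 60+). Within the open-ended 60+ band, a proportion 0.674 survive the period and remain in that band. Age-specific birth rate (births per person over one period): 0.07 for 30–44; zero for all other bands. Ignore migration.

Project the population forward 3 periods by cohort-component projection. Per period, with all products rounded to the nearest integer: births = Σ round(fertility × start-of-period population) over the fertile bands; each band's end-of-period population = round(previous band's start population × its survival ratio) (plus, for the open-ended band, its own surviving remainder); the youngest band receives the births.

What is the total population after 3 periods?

17147

After projecting period 1:
Births: 6600 * 0.07 = 462
15–29: 3000 * 0.965 = 2895
30–44: 4200 * 0.947 = 3977
45–59: 6600 * 0.963 = 6356
60+: 5500 * 0.952 + 11500 * 0.674 = 5236 + 7751 = 12987
Population now: 0–14=462, 15–29=2895, 30–44=3977, 45–59=6356, 60+=12987
After projecting period 2:
Births: 3977 * 0.07 = 278
15–29: 462 * 0.965 = 446
30–44: 2895 * 0.947 = 2742
45–59: 3977 * 0.963 = 3830
60+: 6356 * 0.952 + 12987 * 0.674 = 6051 + 8753 = 14804
Population now: 0–14=278, 15–29=446, 30–44=2742, 45–59=3830, 60+=14804
After projecting period 3:
Births: 2742 * 0.07 = 192
15–29: 278 * 0.965 = 268
30–44: 446 * 0.947 = 422
45–59: 2742 * 0.963 = 2641
60+: 3830 * 0.952 + 14804 * 0.674 = 3646 + 9978 = 13624
Population now: 0–14=192, 15–29=268, 30–44=422, 45–59=2641, 60+=13624
Total after period 3: 192 + 268 + 422 + 2641 + 13624 = 17147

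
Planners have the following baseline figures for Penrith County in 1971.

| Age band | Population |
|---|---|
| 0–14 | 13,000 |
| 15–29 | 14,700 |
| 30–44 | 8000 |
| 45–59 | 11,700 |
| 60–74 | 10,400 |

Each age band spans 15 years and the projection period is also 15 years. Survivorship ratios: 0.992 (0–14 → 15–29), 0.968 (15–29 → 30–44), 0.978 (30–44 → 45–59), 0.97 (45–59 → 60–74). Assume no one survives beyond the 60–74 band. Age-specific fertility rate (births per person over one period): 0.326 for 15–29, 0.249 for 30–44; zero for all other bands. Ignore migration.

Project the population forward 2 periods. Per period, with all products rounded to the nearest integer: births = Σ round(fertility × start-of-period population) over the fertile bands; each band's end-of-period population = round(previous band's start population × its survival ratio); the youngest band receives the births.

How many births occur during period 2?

— Period 1 —
Births: 14700 * 0.326 = 4792 ; 8000 * 0.249 = 1992 ⇒ total 6784
15–29: 13000 * 0.992 = 12896
30–44: 14700 * 0.968 = 14230
45–59: 8000 * 0.978 = 7824
60–74: 11700 * 0.97 = 11349
→ [6784, 12896, 14230, 7824, 11349]
— Period 2 —
Births: 12896 * 0.326 = 4204 ; 14230 * 0.249 = 3543 ⇒ total 7747
15–29: 6784 * 0.992 = 6730
30–44: 12896 * 0.968 = 12483
45–59: 14230 * 0.978 = 13917
60–74: 7824 * 0.97 = 7589
→ [7747, 6730, 12483, 13917, 7589]

7747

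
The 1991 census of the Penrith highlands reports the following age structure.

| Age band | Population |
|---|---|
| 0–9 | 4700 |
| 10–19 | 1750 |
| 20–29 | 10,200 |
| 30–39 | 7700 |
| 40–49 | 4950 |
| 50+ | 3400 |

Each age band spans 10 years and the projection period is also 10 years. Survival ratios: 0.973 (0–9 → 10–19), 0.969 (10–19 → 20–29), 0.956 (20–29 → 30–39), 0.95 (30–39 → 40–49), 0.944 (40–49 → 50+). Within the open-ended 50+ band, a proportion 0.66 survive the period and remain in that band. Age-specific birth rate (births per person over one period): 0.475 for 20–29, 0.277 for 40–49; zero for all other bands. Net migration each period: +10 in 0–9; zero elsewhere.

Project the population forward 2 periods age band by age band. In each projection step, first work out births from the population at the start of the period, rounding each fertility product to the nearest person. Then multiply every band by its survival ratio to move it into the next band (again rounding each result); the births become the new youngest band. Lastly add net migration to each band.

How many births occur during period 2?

2832

After projecting period 1:
Births: 10200 × 0.475 = 4845, 4950 × 0.277 = 1371 → 6216
10–19: 4700 × 0.973 = 4573
20–29: 1750 × 0.969 = 1696
30–39: 10200 × 0.956 = 9751
40–49: 7700 × 0.95 = 7315
50+: 4950 × 0.944 + 3400 × 0.66 = 4673 + 2244 = 6917
Net migration: 0–9 + 10 → 6226
Population now: 0–9=6226, 10–19=4573, 20–29=1696, 30–39=9751, 40–49=7315, 50+=6917
After projecting period 2:
Births: 1696 × 0.475 = 806, 7315 × 0.277 = 2026 → 2832
10–19: 6226 × 0.973 = 6058
20–29: 4573 × 0.969 = 4431
30–39: 1696 × 0.956 = 1621
40–49: 9751 × 0.95 = 9263
50+: 7315 × 0.944 + 6917 × 0.66 = 6905 + 4565 = 11470
Net migration: 0–9 + 10 → 2842
Population now: 0–9=2842, 10–19=6058, 20–29=4431, 30–39=1621, 40–49=9263, 50+=11470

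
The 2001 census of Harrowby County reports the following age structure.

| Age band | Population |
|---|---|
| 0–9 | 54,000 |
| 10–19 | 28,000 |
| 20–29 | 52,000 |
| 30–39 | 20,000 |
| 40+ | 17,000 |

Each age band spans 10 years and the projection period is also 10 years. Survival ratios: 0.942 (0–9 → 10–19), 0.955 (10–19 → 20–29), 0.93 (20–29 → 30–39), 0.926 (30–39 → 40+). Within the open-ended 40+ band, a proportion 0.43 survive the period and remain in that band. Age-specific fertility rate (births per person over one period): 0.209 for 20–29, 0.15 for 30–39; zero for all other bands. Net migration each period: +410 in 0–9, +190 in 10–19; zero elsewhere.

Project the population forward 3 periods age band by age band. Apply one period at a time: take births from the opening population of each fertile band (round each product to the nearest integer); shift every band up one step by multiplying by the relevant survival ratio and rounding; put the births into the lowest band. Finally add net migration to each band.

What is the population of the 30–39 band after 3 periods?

45347

(Bands numbered youngest = 1 to oldest = 5.)
[period 1]
Births: 52000 × 0.209 = 10868, 20000 × 0.15 = 3000 — total 13868
Band 2: 54000 × 0.942 = 50868
Band 3: 28000 × 0.955 = 26740
Band 4: 52000 × 0.93 = 48360
Band 5: 20000 × 0.926 + 17000 × 0.43 = 18520 + 7310 = 25830
Net migration: Band 1 + 410 → 14278; Band 2 + 190 → 51058
Giving 14278 / 51058 / 26740 / 48360 / 25830.
[period 2]
Births: 26740 × 0.209 = 5589, 48360 × 0.15 = 7254 — total 12843
Band 2: 14278 × 0.942 = 13450
Band 3: 51058 × 0.955 = 48760
Band 4: 26740 × 0.93 = 24868
Band 5: 48360 × 0.926 + 25830 × 0.43 = 44781 + 11107 = 55888
Net migration: Band 1 + 410 → 13253; Band 2 + 190 → 13640
Giving 13253 / 13640 / 48760 / 24868 / 55888.
[period 3]
Births: 48760 × 0.209 = 10191, 24868 × 0.15 = 3730 — total 13921
Band 2: 13253 × 0.942 = 12484
Band 3: 13640 × 0.955 = 13026
Band 4: 48760 × 0.93 = 45347
Band 5: 24868 × 0.926 + 55888 × 0.43 = 23028 + 24032 = 47060
Net migration: Band 1 + 410 → 14331; Band 2 + 190 → 12674
Giving 14331 / 12674 / 13026 / 45347 / 47060.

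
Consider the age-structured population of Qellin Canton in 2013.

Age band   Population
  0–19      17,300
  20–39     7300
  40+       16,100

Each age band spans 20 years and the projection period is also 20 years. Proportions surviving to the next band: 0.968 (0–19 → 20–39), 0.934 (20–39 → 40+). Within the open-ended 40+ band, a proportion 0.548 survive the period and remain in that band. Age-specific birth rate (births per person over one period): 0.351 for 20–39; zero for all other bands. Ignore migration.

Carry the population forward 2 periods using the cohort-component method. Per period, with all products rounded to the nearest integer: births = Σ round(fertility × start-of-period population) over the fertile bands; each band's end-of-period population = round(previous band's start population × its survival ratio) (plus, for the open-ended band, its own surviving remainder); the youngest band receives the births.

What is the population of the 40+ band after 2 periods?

Numbering the groups 1..3 from youngest to oldest:
— Period 1 —
Births: 7300 * 0.351 = 2562
Group 2: 17300 * 0.968 = 16746
Group 3: 7300 * 0.934 + 16100 * 0.548 = 6818 + 8823 = 15641
→ [2562, 16746, 15641]
— Period 2 —
Births: 16746 * 0.351 = 5878
Group 2: 2562 * 0.968 = 2480
Group 3: 16746 * 0.934 + 15641 * 0.548 = 15641 + 8571 = 24212
→ [5878, 2480, 24212]

24212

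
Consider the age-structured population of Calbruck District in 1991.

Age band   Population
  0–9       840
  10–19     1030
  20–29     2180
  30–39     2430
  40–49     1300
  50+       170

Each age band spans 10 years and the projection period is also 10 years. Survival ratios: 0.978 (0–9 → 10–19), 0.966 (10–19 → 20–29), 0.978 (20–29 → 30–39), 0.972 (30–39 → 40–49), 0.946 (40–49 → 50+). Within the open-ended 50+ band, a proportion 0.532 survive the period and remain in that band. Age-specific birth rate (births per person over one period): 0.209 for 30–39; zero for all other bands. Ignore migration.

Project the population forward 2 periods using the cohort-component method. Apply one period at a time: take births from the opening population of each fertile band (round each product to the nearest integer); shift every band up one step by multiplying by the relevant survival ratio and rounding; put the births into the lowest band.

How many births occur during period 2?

Let band 1 be 0–9 through band 6 = 50+.
[period 1]
Births: 2430 * 0.209 = 508
Band 2: 840 * 0.978 = 822
Band 3: 1030 * 0.966 = 995
Band 4: 2180 * 0.978 = 2132
Band 5: 2430 * 0.972 = 2362
Band 6: 1300 * 0.946 + 170 * 0.532 = 1230 + 90 = 1320
Population now: 0–9=508, 10–19=822, 20–29=995, 30–39=2132, 40–49=2362, 50+=1320
[period 2]
Births: 2132 * 0.209 = 446
Band 2: 508 * 0.978 = 497
Band 3: 822 * 0.966 = 794
Band 4: 995 * 0.978 = 973
Band 5: 2132 * 0.972 = 2072
Band 6: 2362 * 0.946 + 1320 * 0.532 = 2234 + 702 = 2936
Population now: 0–9=446, 10–19=497, 20–29=794, 30–39=973, 40–49=2072, 50+=2936

446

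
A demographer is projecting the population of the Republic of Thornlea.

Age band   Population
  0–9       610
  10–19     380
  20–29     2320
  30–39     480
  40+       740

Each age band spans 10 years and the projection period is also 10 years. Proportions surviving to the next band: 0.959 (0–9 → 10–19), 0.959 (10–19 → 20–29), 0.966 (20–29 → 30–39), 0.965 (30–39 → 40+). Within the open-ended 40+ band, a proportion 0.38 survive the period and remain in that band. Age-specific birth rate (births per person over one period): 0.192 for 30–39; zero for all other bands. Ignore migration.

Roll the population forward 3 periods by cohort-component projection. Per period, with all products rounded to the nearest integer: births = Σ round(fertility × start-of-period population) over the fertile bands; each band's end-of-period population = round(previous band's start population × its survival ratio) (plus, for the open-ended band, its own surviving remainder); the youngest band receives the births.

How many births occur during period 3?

68

[period 1]
Births: 480 × 0.192 = 92
10–19: 610 × 0.959 = 585
20–29: 380 × 0.959 = 364
30–39: 2320 × 0.966 = 2241
40+: 480 × 0.965 + 740 × 0.38 = 463 + 281 = 744
Population now: 0–9=92, 10–19=585, 20–29=364, 30–39=2241, 40+=744
[period 2]
Births: 2241 × 0.192 = 430
10–19: 92 × 0.959 = 88
20–29: 585 × 0.959 = 561
30–39: 364 × 0.966 = 352
40+: 2241 × 0.965 + 744 × 0.38 = 2163 + 283 = 2446
Population now: 0–9=430, 10–19=88, 20–29=561, 30–39=352, 40+=2446
[period 3]
Births: 352 × 0.192 = 68
10–19: 430 × 0.959 = 412
20–29: 88 × 0.959 = 84
30–39: 561 × 0.966 = 542
40+: 352 × 0.965 + 2446 × 0.38 = 340 + 929 = 1269
Population now: 0–9=68, 10–19=412, 20–29=84, 30–39=542, 40+=1269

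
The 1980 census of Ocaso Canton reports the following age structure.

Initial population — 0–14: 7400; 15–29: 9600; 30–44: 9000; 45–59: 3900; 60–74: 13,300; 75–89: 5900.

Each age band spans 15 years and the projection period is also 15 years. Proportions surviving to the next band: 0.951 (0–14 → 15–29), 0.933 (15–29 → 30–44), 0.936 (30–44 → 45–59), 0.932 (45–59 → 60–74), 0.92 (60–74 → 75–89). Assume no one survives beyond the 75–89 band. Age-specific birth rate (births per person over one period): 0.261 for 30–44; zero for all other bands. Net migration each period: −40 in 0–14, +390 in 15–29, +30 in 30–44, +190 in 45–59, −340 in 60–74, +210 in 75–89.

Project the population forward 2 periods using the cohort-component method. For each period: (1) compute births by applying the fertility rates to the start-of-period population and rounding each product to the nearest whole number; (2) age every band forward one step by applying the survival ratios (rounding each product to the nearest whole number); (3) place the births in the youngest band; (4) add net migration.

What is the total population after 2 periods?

Call the groups 1 to 6, youngest first.
After projecting period 1:
Births: 9000 × 0.261 = 2349
Group 2: 7400 × 0.951 = 7037
Group 3: 9600 × 0.933 = 8957
Group 4: 9000 × 0.936 = 8424
Group 5: 3900 × 0.932 = 3635
Group 6: 13300 × 0.92 = 12236
Net migration: Group 1 − 40 → 2309; Group 2 + 390 → 7427; Group 3 + 30 → 8987; Group 4 + 190 → 8614; Group 5 − 340 → 3295; Group 6 + 210 → 12446
Giving 2309 / 7427 / 8987 / 8614 / 3295 / 12446.
After projecting period 2:
Births: 8987 × 0.261 = 2346
Group 2: 2309 × 0.951 = 2196
Group 3: 7427 × 0.933 = 6929
Group 4: 8987 × 0.936 = 8412
Group 5: 8614 × 0.932 = 8028
Group 6: 3295 × 0.92 = 3031
Net migration: Group 1 − 40 → 2306; Group 2 + 390 → 2586; Group 3 + 30 → 6959; Group 4 + 190 → 8602; Group 5 − 340 → 7688; Group 6 + 210 → 3241
Giving 2306 / 2586 / 6959 / 8602 / 7688 / 3241.
Total after period 2: 2306 + 2586 + 6959 + 8602 + 7688 + 3241 = 31382

31382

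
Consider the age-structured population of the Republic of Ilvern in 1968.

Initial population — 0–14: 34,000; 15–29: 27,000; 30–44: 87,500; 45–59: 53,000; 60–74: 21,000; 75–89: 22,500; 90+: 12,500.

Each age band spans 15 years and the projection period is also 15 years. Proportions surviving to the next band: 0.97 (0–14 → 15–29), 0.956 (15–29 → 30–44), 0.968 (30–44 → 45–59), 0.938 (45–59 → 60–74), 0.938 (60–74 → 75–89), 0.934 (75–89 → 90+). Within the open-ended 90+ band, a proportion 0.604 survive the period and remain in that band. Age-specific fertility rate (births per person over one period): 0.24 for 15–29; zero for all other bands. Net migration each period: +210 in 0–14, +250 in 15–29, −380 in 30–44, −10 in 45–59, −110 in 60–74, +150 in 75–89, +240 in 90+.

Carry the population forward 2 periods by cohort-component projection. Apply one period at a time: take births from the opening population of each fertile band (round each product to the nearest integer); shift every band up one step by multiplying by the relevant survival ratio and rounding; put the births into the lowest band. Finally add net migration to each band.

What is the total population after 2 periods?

Period 1:
Births: 27000 × 0.24 = 6480
15–29: 34000 × 0.97 = 32980
30–44: 27000 × 0.956 = 25812
45–59: 87500 × 0.968 = 84700
60–74: 53000 × 0.938 = 49714
75–89: 21000 × 0.938 = 19698
90+: 22500 × 0.934 + 12500 × 0.604 = 21015 + 7550 = 28565
Net migration: 0–14 + 210 → 6690; 15–29 + 250 → 33230; 30–44 − 380 → 25432; 45–59 − 10 → 84690; 60–74 − 110 → 49604; 75–89 + 150 → 19848; 90+ + 240 → 28805
Giving 6690 / 33230 / 25432 / 84690 / 49604 / 19848 / 28805.
Period 2:
Births: 33230 × 0.24 = 7975
15–29: 6690 × 0.97 = 6489
30–44: 33230 × 0.956 = 31768
45–59: 25432 × 0.968 = 24618
60–74: 84690 × 0.938 = 79439
75–89: 49604 × 0.938 = 46529
90+: 19848 × 0.934 + 28805 × 0.604 = 18538 + 17398 = 35936
Net migration: 0–14 + 210 → 8185; 15–29 + 250 → 6739; 30–44 − 380 → 31388; 45–59 − 10 → 24608; 60–74 − 110 → 79329; 75–89 + 150 → 46679; 90+ + 240 → 36176
Giving 8185 / 6739 / 31388 / 24608 / 79329 / 46679 / 36176.
Total after period 2: 8185 + 6739 + 31388 + 24608 + 79329 + 46679 + 36176 = 233104

233104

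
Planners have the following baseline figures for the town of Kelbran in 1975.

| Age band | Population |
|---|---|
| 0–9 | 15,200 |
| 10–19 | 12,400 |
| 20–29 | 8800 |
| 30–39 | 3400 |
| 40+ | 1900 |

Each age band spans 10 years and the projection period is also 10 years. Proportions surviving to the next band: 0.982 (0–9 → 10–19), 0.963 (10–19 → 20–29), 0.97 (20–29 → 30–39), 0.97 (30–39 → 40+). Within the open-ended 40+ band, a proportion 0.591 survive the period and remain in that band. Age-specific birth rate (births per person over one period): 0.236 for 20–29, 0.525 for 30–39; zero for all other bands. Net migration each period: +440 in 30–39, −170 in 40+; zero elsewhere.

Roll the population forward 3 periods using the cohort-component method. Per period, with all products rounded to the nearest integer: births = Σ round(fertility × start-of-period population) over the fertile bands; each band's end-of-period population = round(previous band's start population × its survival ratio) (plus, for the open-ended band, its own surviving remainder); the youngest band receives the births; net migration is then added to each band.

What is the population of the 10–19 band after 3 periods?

(Groups numbered youngest = 1 to oldest = 5.)
[period 1]
Births: 8800 × 0.236 = 2077 ; 3400 × 0.525 = 1785 — total 3862
Group 2: 15200 × 0.982 = 14926
Group 3: 12400 × 0.963 = 11941
Group 4: 8800 × 0.97 = 8536
Group 5: 3400 × 0.97 + 1900 × 0.591 = 3298 + 1123 = 4421
Net migration: Group 4 + 440 → 8976; Group 5 − 170 → 4251
→ [3862, 14926, 11941, 8976, 4251]
[period 2]
Births: 11941 × 0.236 = 2818 ; 8976 × 0.525 = 4712 — total 7530
Group 2: 3862 × 0.982 = 3792
Group 3: 14926 × 0.963 = 14374
Group 4: 11941 × 0.97 = 11583
Group 5: 8976 × 0.97 + 4251 × 0.591 = 8707 + 2512 = 11219
Net migration: Group 4 + 440 → 12023; Group 5 − 170 → 11049
→ [7530, 3792, 14374, 12023, 11049]
[period 3]
Births: 14374 × 0.236 = 3392 ; 12023 × 0.525 = 6312 — total 9704
Group 2: 7530 × 0.982 = 7394
Group 3: 3792 × 0.963 = 3652
Group 4: 14374 × 0.97 = 13943
Group 5: 12023 × 0.97 + 11049 × 0.591 = 11662 + 6530 = 18192
Net migration: Group 4 + 440 → 14383; Group 5 − 170 → 18022
→ [9704, 7394, 3652, 14383, 18022]

7394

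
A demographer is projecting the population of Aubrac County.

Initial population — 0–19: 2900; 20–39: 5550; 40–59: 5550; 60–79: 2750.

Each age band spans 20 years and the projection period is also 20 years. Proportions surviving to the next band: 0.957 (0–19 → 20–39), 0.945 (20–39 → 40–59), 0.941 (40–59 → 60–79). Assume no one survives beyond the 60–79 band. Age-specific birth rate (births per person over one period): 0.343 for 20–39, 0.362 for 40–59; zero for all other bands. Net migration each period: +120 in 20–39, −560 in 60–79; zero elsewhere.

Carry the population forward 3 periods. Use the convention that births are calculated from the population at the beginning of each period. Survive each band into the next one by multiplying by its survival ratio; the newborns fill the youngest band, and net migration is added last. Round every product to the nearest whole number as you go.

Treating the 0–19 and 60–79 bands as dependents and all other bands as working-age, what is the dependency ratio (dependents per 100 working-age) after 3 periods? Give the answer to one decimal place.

66.2

Period 1.
Births: 5550 × 0.343 = 1904  |  5550 × 0.362 = 2009 → 3913
20–39: 2900 × 0.957 = 2775
40–59: 5550 × 0.945 = 5245
60–79: 5550 × 0.941 = 5223
Net migration: 20–39 + 120 → 2895; 60–79 − 560 → 4663
Population now: 0–19=3913, 20–39=2895, 40–59=5245, 60–79=4663
Period 2.
Births: 2895 × 0.343 = 993  |  5245 × 0.362 = 1899 → 2892
20–39: 3913 × 0.957 = 3745
40–59: 2895 × 0.945 = 2736
60–79: 5245 × 0.941 = 4936
Net migration: 20–39 + 120 → 3865; 60–79 − 560 → 4376
Population now: 0–19=2892, 20–39=3865, 40–59=2736, 60–79=4376
Period 3.
Births: 3865 × 0.343 = 1326  |  2736 × 0.362 = 990 → 2316
20–39: 2892 × 0.957 = 2768
40–59: 3865 × 0.945 = 3652
60–79: 2736 × 0.941 = 2575
Net migration: 20–39 + 120 → 2888; 60–79 − 560 → 2015
Population now: 0–19=2316, 20–39=2888, 40–59=3652, 60–79=2015
Dependents (band 0–19 + band 60–79) = 2316 + 2015 = 4331; working-age = 6540; ratio = 4331/6540 × 100 = 66.2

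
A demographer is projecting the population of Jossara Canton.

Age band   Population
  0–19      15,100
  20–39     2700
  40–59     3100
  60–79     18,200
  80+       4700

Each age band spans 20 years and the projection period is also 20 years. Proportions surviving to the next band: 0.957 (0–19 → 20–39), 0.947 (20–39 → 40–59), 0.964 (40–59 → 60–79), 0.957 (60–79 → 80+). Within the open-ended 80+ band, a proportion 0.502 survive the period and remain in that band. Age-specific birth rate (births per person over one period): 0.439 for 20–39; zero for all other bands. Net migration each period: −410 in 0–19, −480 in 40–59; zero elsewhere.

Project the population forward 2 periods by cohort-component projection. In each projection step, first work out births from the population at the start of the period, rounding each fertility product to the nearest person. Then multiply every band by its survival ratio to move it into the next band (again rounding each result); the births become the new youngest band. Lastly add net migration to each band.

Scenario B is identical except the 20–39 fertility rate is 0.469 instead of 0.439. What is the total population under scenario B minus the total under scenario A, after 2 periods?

(Bands numbered youngest = 1 to oldest = 5.)
— Period 1 —
Births: 2700 × 0.439 = 1185
Band 2: 15100 × 0.957 = 14451
Band 3: 2700 × 0.947 = 2557
Band 4: 3100 × 0.964 = 2988
Band 5: 18200 × 0.957 + 4700 × 0.502 = 17417 + 2359 = 19776
Net migration: Band 1 − 410 → 775; Band 3 − 480 → 2077
Giving 775 / 14451 / 2077 / 2988 / 19776.
— Period 2 —
Births: 14451 × 0.439 = 6344
Band 2: 775 × 0.957 = 742
Band 3: 14451 × 0.947 = 13685
Band 4: 2077 × 0.964 = 2002
Band 5: 2988 × 0.957 + 19776 × 0.502 = 2860 + 9928 = 12788
Net migration: Band 1 − 410 → 5934; Band 3 − 480 → 13205
Giving 5934 / 742 / 13205 / 2002 / 12788.
Scenario A total after 2 periods: 34671
Scenario B projection —
— Period 1 —
Births: 2700 × 0.469 = 1266
Band 2: 15100 × 0.957 = 14451
Band 3: 2700 × 0.947 = 2557
Band 4: 3100 × 0.964 = 2988
Band 5: 18200 × 0.957 + 4700 × 0.502 = 17417 + 2359 = 19776
Net migration: Band 1 − 410 → 856; Band 3 − 480 → 2077
Giving 856 / 14451 / 2077 / 2988 / 19776.
— Period 2 —
Births: 14451 × 0.469 = 6778
Band 2: 856 × 0.957 = 819
Band 3: 14451 × 0.947 = 13685
Band 4: 2077 × 0.964 = 2002
Band 5: 2988 × 0.957 + 19776 × 0.502 = 2860 + 9928 = 12788
Net migration: Band 1 − 410 → 6368; Band 3 − 480 → 13205
Giving 6368 / 819 / 13205 / 2002 / 12788.
Scenario B total after 2 periods: 35182
Difference B − A = 35182 − 34671 = 511

511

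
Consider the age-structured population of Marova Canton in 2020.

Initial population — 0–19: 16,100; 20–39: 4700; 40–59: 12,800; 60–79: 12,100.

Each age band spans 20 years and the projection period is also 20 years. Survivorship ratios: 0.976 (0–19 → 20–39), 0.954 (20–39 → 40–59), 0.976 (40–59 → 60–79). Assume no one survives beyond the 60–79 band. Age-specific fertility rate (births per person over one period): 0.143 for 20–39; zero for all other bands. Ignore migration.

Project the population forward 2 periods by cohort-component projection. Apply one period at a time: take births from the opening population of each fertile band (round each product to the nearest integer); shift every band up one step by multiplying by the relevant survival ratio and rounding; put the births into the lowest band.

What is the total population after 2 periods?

22270

Call the bands 1 to 4, youngest first.
Period 1:
Births: 4700 × 0.143 = 672
Band 2: 16100 × 0.976 = 15714
Band 3: 4700 × 0.954 = 4484
Band 4: 12800 × 0.976 = 12493
Population now: 0–19=672, 20–39=15714, 40–59=4484, 60–79=12493
Period 2:
Births: 15714 × 0.143 = 2247
Band 2: 672 × 0.976 = 656
Band 3: 15714 × 0.954 = 14991
Band 4: 4484 × 0.976 = 4376
Population now: 0–19=2247, 20–39=656, 40–59=14991, 60–79=4376
Total after period 2: 2247 + 656 + 14991 + 4376 = 22270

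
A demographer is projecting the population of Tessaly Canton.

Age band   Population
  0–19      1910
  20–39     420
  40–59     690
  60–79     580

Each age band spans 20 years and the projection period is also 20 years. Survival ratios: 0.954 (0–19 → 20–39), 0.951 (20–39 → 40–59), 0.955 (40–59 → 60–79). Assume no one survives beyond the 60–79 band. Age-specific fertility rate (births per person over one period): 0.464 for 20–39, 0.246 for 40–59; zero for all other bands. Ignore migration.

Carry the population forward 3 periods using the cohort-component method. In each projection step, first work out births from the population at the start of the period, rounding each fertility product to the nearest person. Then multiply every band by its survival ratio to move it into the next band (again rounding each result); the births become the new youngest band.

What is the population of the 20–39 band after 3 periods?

900

[period 1]
Births: 420 × 0.464 = 195, 690 × 0.246 = 170 → 365
20–39: 1910 × 0.954 = 1822
40–59: 420 × 0.951 = 399
60–79: 690 × 0.955 = 659
Giving 365 / 1822 / 399 / 659.
[period 2]
Births: 1822 × 0.464 = 845, 399 × 0.246 = 98 → 943
20–39: 365 × 0.954 = 348
40–59: 1822 × 0.951 = 1733
60–79: 399 × 0.955 = 381
Giving 943 / 348 / 1733 / 381.
[period 3]
Births: 348 × 0.464 = 161, 1733 × 0.246 = 426 → 587
20–39: 943 × 0.954 = 900
40–59: 348 × 0.951 = 331
60–79: 1733 × 0.955 = 1655
Giving 587 / 900 / 331 / 1655.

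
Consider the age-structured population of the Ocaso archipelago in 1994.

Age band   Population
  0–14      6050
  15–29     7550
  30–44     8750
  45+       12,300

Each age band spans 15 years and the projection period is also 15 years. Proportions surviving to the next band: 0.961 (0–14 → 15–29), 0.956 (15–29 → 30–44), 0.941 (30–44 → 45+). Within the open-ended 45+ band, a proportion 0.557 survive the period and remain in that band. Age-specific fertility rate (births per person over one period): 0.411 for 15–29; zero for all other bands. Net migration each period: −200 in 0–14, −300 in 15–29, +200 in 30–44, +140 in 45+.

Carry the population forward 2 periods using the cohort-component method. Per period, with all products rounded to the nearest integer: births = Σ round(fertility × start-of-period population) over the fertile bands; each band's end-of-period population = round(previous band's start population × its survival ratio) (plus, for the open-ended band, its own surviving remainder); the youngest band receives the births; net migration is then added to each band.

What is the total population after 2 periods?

Period 1:
Births: 7550 × 0.411 = 3103
15–29: 6050 × 0.961 = 5814
30–44: 7550 × 0.956 = 7218
45+: 8750 × 0.941 + 12300 × 0.557 = 8234 + 6851 = 15085
Net migration: 0–14 − 200 → 2903; 15–29 − 300 → 5514; 30–44 + 200 → 7418; 45+ + 140 → 15225
End of period: [2903, 5514, 7418, 15225]
Period 2:
Births: 5514 × 0.411 = 2266
15–29: 2903 × 0.961 = 2790
30–44: 5514 × 0.956 = 5271
45+: 7418 × 0.941 + 15225 × 0.557 = 6980 + 8480 = 15460
Net migration: 0–14 − 200 → 2066; 15–29 − 300 → 2490; 30–44 + 200 → 5471; 45+ + 140 → 15600
End of period: [2066, 2490, 5471, 15600]
Total after period 2: 2066 + 2490 + 5471 + 15600 = 25627

25627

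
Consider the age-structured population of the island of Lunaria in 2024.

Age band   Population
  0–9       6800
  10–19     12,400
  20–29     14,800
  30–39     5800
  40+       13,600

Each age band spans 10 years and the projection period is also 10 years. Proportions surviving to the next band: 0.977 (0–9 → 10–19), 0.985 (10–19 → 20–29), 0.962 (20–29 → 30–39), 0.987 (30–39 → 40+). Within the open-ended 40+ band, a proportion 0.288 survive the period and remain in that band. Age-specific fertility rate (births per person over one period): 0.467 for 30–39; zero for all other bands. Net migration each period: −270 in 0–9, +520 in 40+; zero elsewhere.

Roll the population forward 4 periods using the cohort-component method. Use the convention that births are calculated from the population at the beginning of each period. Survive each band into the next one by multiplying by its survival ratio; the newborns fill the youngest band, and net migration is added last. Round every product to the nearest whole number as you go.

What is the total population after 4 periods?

[period 1]
Births: 5800 * 0.467 = 2709
10–19: 6800 * 0.977 = 6644
20–29: 12400 * 0.985 = 12214
30–39: 14800 * 0.962 = 14238
40+: 5800 * 0.987 + 13600 * 0.288 = 5725 + 3917 = 9642
Net migration: 0–9 − 270 → 2439; 40+ + 520 → 10162
End of period: [2439, 6644, 12214, 14238, 10162]
[period 2]
Births: 14238 * 0.467 = 6649
10–19: 2439 * 0.977 = 2383
20–29: 6644 * 0.985 = 6544
30–39: 12214 * 0.962 = 11750
40+: 14238 * 0.987 + 10162 * 0.288 = 14053 + 2927 = 16980
Net migration: 0–9 − 270 → 6379; 40+ + 520 → 17500
End of period: [6379, 2383, 6544, 11750, 17500]
[period 3]
Births: 11750 * 0.467 = 5487
10–19: 6379 * 0.977 = 6232
20–29: 2383 * 0.985 = 2347
30–39: 6544 * 0.962 = 6295
40+: 11750 * 0.987 + 17500 * 0.288 = 11597 + 5040 = 16637
Net migration: 0–9 − 270 → 5217; 40+ + 520 → 17157
End of period: [5217, 6232, 2347, 6295, 17157]
[period 4]
Births: 6295 * 0.467 = 2940
10–19: 5217 * 0.977 = 5097
20–29: 6232 * 0.985 = 6139
30–39: 2347 * 0.962 = 2258
40+: 6295 * 0.987 + 17157 * 0.288 = 6213 + 4941 = 11154
Net migration: 0–9 − 270 → 2670; 40+ + 520 → 11674
End of period: [2670, 5097, 6139, 2258, 11674]
Total after period 4: 2670 + 5097 + 6139 + 2258 + 11674 = 27838

27838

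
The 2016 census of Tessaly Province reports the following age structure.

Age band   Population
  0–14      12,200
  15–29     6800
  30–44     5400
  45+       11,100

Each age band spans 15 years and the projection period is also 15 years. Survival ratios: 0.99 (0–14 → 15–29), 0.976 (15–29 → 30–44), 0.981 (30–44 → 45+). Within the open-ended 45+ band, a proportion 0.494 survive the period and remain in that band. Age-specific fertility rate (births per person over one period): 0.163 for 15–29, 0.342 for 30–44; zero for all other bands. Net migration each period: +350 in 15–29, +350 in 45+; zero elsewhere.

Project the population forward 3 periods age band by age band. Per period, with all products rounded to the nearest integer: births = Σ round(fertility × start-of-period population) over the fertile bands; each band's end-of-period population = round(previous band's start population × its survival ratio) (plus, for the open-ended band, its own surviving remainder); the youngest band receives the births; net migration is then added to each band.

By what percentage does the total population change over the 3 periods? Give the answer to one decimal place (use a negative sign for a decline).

-13.1

Period 1:
Births: 6800 × 0.163 = 1108, 5400 × 0.342 = 1847 → total 2955
15–29: 12200 × 0.99 = 12078
30–44: 6800 × 0.976 = 6637
45+: 5400 × 0.981 + 11100 × 0.494 = 5297 + 5483 = 10780
Net migration: 15–29 + 350 → 12428; 45+ + 350 → 11130
Giving 2955 / 12428 / 6637 / 11130.
Period 2:
Births: 12428 × 0.163 = 2026, 6637 × 0.342 = 2270 → total 4296
15–29: 2955 × 0.99 = 2925
30–44: 12428 × 0.976 = 12130
45+: 6637 × 0.981 + 11130 × 0.494 = 6511 + 5498 = 12009
Net migration: 15–29 + 350 → 3275; 45+ + 350 → 12359
Giving 4296 / 3275 / 12130 / 12359.
Period 3:
Births: 3275 × 0.163 = 534, 12130 × 0.342 = 4148 → total 4682
15–29: 4296 × 0.99 = 4253
30–44: 3275 × 0.976 = 3196
45+: 12130 × 0.981 + 12359 × 0.494 = 11900 + 6105 = 18005
Net migration: 15–29 + 350 → 4603; 45+ + 350 → 18355
Giving 4682 / 4603 / 3196 / 18355.
Total: 35500 → 30836; change = -4664; percentage change = -13.1%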